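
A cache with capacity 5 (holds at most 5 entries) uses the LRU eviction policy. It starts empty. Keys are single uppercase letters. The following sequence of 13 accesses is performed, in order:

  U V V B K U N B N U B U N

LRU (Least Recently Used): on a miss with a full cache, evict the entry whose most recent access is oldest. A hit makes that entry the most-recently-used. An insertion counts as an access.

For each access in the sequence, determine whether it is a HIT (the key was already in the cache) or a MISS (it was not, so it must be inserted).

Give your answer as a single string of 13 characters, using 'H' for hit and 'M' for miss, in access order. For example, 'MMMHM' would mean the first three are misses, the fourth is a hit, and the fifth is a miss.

LRU simulation (capacity=5):
  1. access U: MISS. Cache (LRU->MRU): [U]
  2. access V: MISS. Cache (LRU->MRU): [U V]
  3. access V: HIT. Cache (LRU->MRU): [U V]
  4. access B: MISS. Cache (LRU->MRU): [U V B]
  5. access K: MISS. Cache (LRU->MRU): [U V B K]
  6. access U: HIT. Cache (LRU->MRU): [V B K U]
  7. access N: MISS. Cache (LRU->MRU): [V B K U N]
  8. access B: HIT. Cache (LRU->MRU): [V K U N B]
  9. access N: HIT. Cache (LRU->MRU): [V K U B N]
  10. access U: HIT. Cache (LRU->MRU): [V K B N U]
  11. access B: HIT. Cache (LRU->MRU): [V K N U B]
  12. access U: HIT. Cache (LRU->MRU): [V K N B U]
  13. access N: HIT. Cache (LRU->MRU): [V K B U N]
Total: 8 hits, 5 misses, 0 evictions

Answer: MMHMMHMHHHHHH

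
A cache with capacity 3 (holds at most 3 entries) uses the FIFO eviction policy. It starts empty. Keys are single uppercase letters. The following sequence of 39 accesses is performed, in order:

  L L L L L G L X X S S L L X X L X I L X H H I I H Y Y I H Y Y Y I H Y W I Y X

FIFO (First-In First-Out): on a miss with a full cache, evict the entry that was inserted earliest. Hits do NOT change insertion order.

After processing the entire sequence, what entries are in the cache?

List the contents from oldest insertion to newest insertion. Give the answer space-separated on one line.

Answer: I W X

Derivation:
FIFO simulation (capacity=3):
  1. access L: MISS. Cache (old->new): [L]
  2. access L: HIT. Cache (old->new): [L]
  3. access L: HIT. Cache (old->new): [L]
  4. access L: HIT. Cache (old->new): [L]
  5. access L: HIT. Cache (old->new): [L]
  6. access G: MISS. Cache (old->new): [L G]
  7. access L: HIT. Cache (old->new): [L G]
  8. access X: MISS. Cache (old->new): [L G X]
  9. access X: HIT. Cache (old->new): [L G X]
  10. access S: MISS, evict L. Cache (old->new): [G X S]
  11. access S: HIT. Cache (old->new): [G X S]
  12. access L: MISS, evict G. Cache (old->new): [X S L]
  13. access L: HIT. Cache (old->new): [X S L]
  14. access X: HIT. Cache (old->new): [X S L]
  15. access X: HIT. Cache (old->new): [X S L]
  16. access L: HIT. Cache (old->new): [X S L]
  17. access X: HIT. Cache (old->new): [X S L]
  18. access I: MISS, evict X. Cache (old->new): [S L I]
  19. access L: HIT. Cache (old->new): [S L I]
  20. access X: MISS, evict S. Cache (old->new): [L I X]
  21. access H: MISS, evict L. Cache (old->new): [I X H]
  22. access H: HIT. Cache (old->new): [I X H]
  23. access I: HIT. Cache (old->new): [I X H]
  24. access I: HIT. Cache (old->new): [I X H]
  25. access H: HIT. Cache (old->new): [I X H]
  26. access Y: MISS, evict I. Cache (old->new): [X H Y]
  27. access Y: HIT. Cache (old->new): [X H Y]
  28. access I: MISS, evict X. Cache (old->new): [H Y I]
  29. access H: HIT. Cache (old->new): [H Y I]
  30. access Y: HIT. Cache (old->new): [H Y I]
  31. access Y: HIT. Cache (old->new): [H Y I]
  32. access Y: HIT. Cache (old->new): [H Y I]
  33. access I: HIT. Cache (old->new): [H Y I]
  34. access H: HIT. Cache (old->new): [H Y I]
  35. access Y: HIT. Cache (old->new): [H Y I]
  36. access W: MISS, evict H. Cache (old->new): [Y I W]
  37. access I: HIT. Cache (old->new): [Y I W]
  38. access Y: HIT. Cache (old->new): [Y I W]
  39. access X: MISS, evict Y. Cache (old->new): [I W X]
Total: 27 hits, 12 misses, 9 evictions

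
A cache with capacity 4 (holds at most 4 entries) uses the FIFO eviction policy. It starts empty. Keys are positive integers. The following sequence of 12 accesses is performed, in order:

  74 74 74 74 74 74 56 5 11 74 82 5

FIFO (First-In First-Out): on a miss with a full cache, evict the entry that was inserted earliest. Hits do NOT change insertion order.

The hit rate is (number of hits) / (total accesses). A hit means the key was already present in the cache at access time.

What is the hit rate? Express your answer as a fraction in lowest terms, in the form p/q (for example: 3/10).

FIFO simulation (capacity=4):
  1. access 74: MISS. Cache (old->new): [74]
  2. access 74: HIT. Cache (old->new): [74]
  3. access 74: HIT. Cache (old->new): [74]
  4. access 74: HIT. Cache (old->new): [74]
  5. access 74: HIT. Cache (old->new): [74]
  6. access 74: HIT. Cache (old->new): [74]
  7. access 56: MISS. Cache (old->new): [74 56]
  8. access 5: MISS. Cache (old->new): [74 56 5]
  9. access 11: MISS. Cache (old->new): [74 56 5 11]
  10. access 74: HIT. Cache (old->new): [74 56 5 11]
  11. access 82: MISS, evict 74. Cache (old->new): [56 5 11 82]
  12. access 5: HIT. Cache (old->new): [56 5 11 82]
Total: 7 hits, 5 misses, 1 evictions

Hit rate = 7/12

Answer: 7/12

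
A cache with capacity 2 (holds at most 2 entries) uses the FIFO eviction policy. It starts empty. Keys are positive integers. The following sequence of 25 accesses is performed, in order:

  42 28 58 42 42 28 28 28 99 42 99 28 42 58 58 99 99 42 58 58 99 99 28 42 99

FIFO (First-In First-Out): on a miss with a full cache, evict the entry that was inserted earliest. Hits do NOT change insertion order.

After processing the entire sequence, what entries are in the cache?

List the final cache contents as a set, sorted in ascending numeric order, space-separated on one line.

FIFO simulation (capacity=2):
  1. access 42: MISS. Cache (old->new): [42]
  2. access 28: MISS. Cache (old->new): [42 28]
  3. access 58: MISS, evict 42. Cache (old->new): [28 58]
  4. access 42: MISS, evict 28. Cache (old->new): [58 42]
  5. access 42: HIT. Cache (old->new): [58 42]
  6. access 28: MISS, evict 58. Cache (old->new): [42 28]
  7. access 28: HIT. Cache (old->new): [42 28]
  8. access 28: HIT. Cache (old->new): [42 28]
  9. access 99: MISS, evict 42. Cache (old->new): [28 99]
  10. access 42: MISS, evict 28. Cache (old->new): [99 42]
  11. access 99: HIT. Cache (old->new): [99 42]
  12. access 28: MISS, evict 99. Cache (old->new): [42 28]
  13. access 42: HIT. Cache (old->new): [42 28]
  14. access 58: MISS, evict 42. Cache (old->new): [28 58]
  15. access 58: HIT. Cache (old->new): [28 58]
  16. access 99: MISS, evict 28. Cache (old->new): [58 99]
  17. access 99: HIT. Cache (old->new): [58 99]
  18. access 42: MISS, evict 58. Cache (old->new): [99 42]
  19. access 58: MISS, evict 99. Cache (old->new): [42 58]
  20. access 58: HIT. Cache (old->new): [42 58]
  21. access 99: MISS, evict 42. Cache (old->new): [58 99]
  22. access 99: HIT. Cache (old->new): [58 99]
  23. access 28: MISS, evict 58. Cache (old->new): [99 28]
  24. access 42: MISS, evict 99. Cache (old->new): [28 42]
  25. access 99: MISS, evict 28. Cache (old->new): [42 99]
Total: 9 hits, 16 misses, 14 evictions

Answer: 42 99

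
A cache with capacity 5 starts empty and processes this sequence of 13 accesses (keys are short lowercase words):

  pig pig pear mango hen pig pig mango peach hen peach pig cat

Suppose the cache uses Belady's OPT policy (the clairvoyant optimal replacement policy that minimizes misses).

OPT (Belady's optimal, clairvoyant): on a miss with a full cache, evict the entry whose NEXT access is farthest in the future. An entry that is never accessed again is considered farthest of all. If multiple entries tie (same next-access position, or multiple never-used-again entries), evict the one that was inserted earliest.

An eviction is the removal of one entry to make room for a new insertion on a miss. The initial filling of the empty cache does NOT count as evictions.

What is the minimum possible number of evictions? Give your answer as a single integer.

Answer: 1

Derivation:
OPT (Belady) simulation (capacity=5):
  1. access pig: MISS. Cache: [pig]
  2. access pig: HIT. Next use of pig: step 6. Cache: [pig]
  3. access pear: MISS. Cache: [pig pear]
  4. access mango: MISS. Cache: [pig pear mango]
  5. access hen: MISS. Cache: [pig pear mango hen]
  6. access pig: HIT. Next use of pig: step 7. Cache: [pig pear mango hen]
  7. access pig: HIT. Next use of pig: step 12. Cache: [pig pear mango hen]
  8. access mango: HIT. Next use of mango: never. Cache: [pig pear mango hen]
  9. access peach: MISS. Cache: [pig pear mango hen peach]
  10. access hen: HIT. Next use of hen: never. Cache: [pig pear mango hen peach]
  11. access peach: HIT. Next use of peach: never. Cache: [pig pear mango hen peach]
  12. access pig: HIT. Next use of pig: never. Cache: [pig pear mango hen peach]
  13. access cat: MISS, evict pig (next use: never). Cache: [pear mango hen peach cat]
Total: 7 hits, 6 misses, 1 evictions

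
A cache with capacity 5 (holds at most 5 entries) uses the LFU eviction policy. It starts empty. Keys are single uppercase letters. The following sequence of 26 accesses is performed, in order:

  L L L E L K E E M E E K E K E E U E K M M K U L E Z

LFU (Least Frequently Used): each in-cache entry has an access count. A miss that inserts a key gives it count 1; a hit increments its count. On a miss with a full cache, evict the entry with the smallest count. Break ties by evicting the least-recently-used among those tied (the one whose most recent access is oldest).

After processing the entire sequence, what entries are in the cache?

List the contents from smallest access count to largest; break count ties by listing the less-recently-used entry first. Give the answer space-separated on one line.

LFU simulation (capacity=5):
  1. access L: MISS. Cache: [L(c=1)]
  2. access L: HIT, count now 2. Cache: [L(c=2)]
  3. access L: HIT, count now 3. Cache: [L(c=3)]
  4. access E: MISS. Cache: [E(c=1) L(c=3)]
  5. access L: HIT, count now 4. Cache: [E(c=1) L(c=4)]
  6. access K: MISS. Cache: [E(c=1) K(c=1) L(c=4)]
  7. access E: HIT, count now 2. Cache: [K(c=1) E(c=2) L(c=4)]
  8. access E: HIT, count now 3. Cache: [K(c=1) E(c=3) L(c=4)]
  9. access M: MISS. Cache: [K(c=1) M(c=1) E(c=3) L(c=4)]
  10. access E: HIT, count now 4. Cache: [K(c=1) M(c=1) L(c=4) E(c=4)]
  11. access E: HIT, count now 5. Cache: [K(c=1) M(c=1) L(c=4) E(c=5)]
  12. access K: HIT, count now 2. Cache: [M(c=1) K(c=2) L(c=4) E(c=5)]
  13. access E: HIT, count now 6. Cache: [M(c=1) K(c=2) L(c=4) E(c=6)]
  14. access K: HIT, count now 3. Cache: [M(c=1) K(c=3) L(c=4) E(c=6)]
  15. access E: HIT, count now 7. Cache: [M(c=1) K(c=3) L(c=4) E(c=7)]
  16. access E: HIT, count now 8. Cache: [M(c=1) K(c=3) L(c=4) E(c=8)]
  17. access U: MISS. Cache: [M(c=1) U(c=1) K(c=3) L(c=4) E(c=8)]
  18. access E: HIT, count now 9. Cache: [M(c=1) U(c=1) K(c=3) L(c=4) E(c=9)]
  19. access K: HIT, count now 4. Cache: [M(c=1) U(c=1) L(c=4) K(c=4) E(c=9)]
  20. access M: HIT, count now 2. Cache: [U(c=1) M(c=2) L(c=4) K(c=4) E(c=9)]
  21. access M: HIT, count now 3. Cache: [U(c=1) M(c=3) L(c=4) K(c=4) E(c=9)]
  22. access K: HIT, count now 5. Cache: [U(c=1) M(c=3) L(c=4) K(c=5) E(c=9)]
  23. access U: HIT, count now 2. Cache: [U(c=2) M(c=3) L(c=4) K(c=5) E(c=9)]
  24. access L: HIT, count now 5. Cache: [U(c=2) M(c=3) K(c=5) L(c=5) E(c=9)]
  25. access E: HIT, count now 10. Cache: [U(c=2) M(c=3) K(c=5) L(c=5) E(c=10)]
  26. access Z: MISS, evict U(c=2). Cache: [Z(c=1) M(c=3) K(c=5) L(c=5) E(c=10)]
Total: 20 hits, 6 misses, 1 evictions

Answer: Z M K L E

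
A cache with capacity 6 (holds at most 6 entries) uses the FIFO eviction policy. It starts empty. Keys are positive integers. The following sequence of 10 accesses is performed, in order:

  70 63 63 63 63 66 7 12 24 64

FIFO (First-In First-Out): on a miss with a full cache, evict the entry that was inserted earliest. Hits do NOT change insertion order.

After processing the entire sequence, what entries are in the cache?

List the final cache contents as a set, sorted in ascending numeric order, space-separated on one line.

Answer: 7 12 24 63 64 66

Derivation:
FIFO simulation (capacity=6):
  1. access 70: MISS. Cache (old->new): [70]
  2. access 63: MISS. Cache (old->new): [70 63]
  3. access 63: HIT. Cache (old->new): [70 63]
  4. access 63: HIT. Cache (old->new): [70 63]
  5. access 63: HIT. Cache (old->new): [70 63]
  6. access 66: MISS. Cache (old->new): [70 63 66]
  7. access 7: MISS. Cache (old->new): [70 63 66 7]
  8. access 12: MISS. Cache (old->new): [70 63 66 7 12]
  9. access 24: MISS. Cache (old->new): [70 63 66 7 12 24]
  10. access 64: MISS, evict 70. Cache (old->new): [63 66 7 12 24 64]
Total: 3 hits, 7 misses, 1 evictions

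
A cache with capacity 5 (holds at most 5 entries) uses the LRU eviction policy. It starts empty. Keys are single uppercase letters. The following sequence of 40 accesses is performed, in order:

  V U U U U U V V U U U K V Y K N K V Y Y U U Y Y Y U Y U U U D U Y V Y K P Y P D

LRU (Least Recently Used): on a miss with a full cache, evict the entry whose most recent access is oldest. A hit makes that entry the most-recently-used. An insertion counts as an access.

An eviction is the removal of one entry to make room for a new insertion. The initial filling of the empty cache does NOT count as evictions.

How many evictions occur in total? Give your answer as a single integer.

Answer: 3

Derivation:
LRU simulation (capacity=5):
  1. access V: MISS. Cache (LRU->MRU): [V]
  2. access U: MISS. Cache (LRU->MRU): [V U]
  3. access U: HIT. Cache (LRU->MRU): [V U]
  4. access U: HIT. Cache (LRU->MRU): [V U]
  5. access U: HIT. Cache (LRU->MRU): [V U]
  6. access U: HIT. Cache (LRU->MRU): [V U]
  7. access V: HIT. Cache (LRU->MRU): [U V]
  8. access V: HIT. Cache (LRU->MRU): [U V]
  9. access U: HIT. Cache (LRU->MRU): [V U]
  10. access U: HIT. Cache (LRU->MRU): [V U]
  11. access U: HIT. Cache (LRU->MRU): [V U]
  12. access K: MISS. Cache (LRU->MRU): [V U K]
  13. access V: HIT. Cache (LRU->MRU): [U K V]
  14. access Y: MISS. Cache (LRU->MRU): [U K V Y]
  15. access K: HIT. Cache (LRU->MRU): [U V Y K]
  16. access N: MISS. Cache (LRU->MRU): [U V Y K N]
  17. access K: HIT. Cache (LRU->MRU): [U V Y N K]
  18. access V: HIT. Cache (LRU->MRU): [U Y N K V]
  19. access Y: HIT. Cache (LRU->MRU): [U N K V Y]
  20. access Y: HIT. Cache (LRU->MRU): [U N K V Y]
  21. access U: HIT. Cache (LRU->MRU): [N K V Y U]
  22. access U: HIT. Cache (LRU->MRU): [N K V Y U]
  23. access Y: HIT. Cache (LRU->MRU): [N K V U Y]
  24. access Y: HIT. Cache (LRU->MRU): [N K V U Y]
  25. access Y: HIT. Cache (LRU->MRU): [N K V U Y]
  26. access U: HIT. Cache (LRU->MRU): [N K V Y U]
  27. access Y: HIT. Cache (LRU->MRU): [N K V U Y]
  28. access U: HIT. Cache (LRU->MRU): [N K V Y U]
  29. access U: HIT. Cache (LRU->MRU): [N K V Y U]
  30. access U: HIT. Cache (LRU->MRU): [N K V Y U]
  31. access D: MISS, evict N. Cache (LRU->MRU): [K V Y U D]
  32. access U: HIT. Cache (LRU->MRU): [K V Y D U]
  33. access Y: HIT. Cache (LRU->MRU): [K V D U Y]
  34. access V: HIT. Cache (LRU->MRU): [K D U Y V]
  35. access Y: HIT. Cache (LRU->MRU): [K D U V Y]
  36. access K: HIT. Cache (LRU->MRU): [D U V Y K]
  37. access P: MISS, evict D. Cache (LRU->MRU): [U V Y K P]
  38. access Y: HIT. Cache (LRU->MRU): [U V K P Y]
  39. access P: HIT. Cache (LRU->MRU): [U V K Y P]
  40. access D: MISS, evict U. Cache (LRU->MRU): [V K Y P D]
Total: 32 hits, 8 misses, 3 evictions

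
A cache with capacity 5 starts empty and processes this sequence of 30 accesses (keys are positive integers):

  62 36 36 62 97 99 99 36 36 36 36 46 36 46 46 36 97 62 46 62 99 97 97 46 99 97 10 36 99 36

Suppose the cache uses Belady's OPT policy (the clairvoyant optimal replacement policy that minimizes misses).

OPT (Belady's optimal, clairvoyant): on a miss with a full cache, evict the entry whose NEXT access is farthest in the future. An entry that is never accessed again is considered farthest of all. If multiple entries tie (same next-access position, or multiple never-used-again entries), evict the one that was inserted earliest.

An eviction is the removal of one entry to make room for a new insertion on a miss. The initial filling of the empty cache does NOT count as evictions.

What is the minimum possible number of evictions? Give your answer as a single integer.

Answer: 1

Derivation:
OPT (Belady) simulation (capacity=5):
  1. access 62: MISS. Cache: [62]
  2. access 36: MISS. Cache: [62 36]
  3. access 36: HIT. Next use of 36: step 8. Cache: [62 36]
  4. access 62: HIT. Next use of 62: step 18. Cache: [62 36]
  5. access 97: MISS. Cache: [62 36 97]
  6. access 99: MISS. Cache: [62 36 97 99]
  7. access 99: HIT. Next use of 99: step 21. Cache: [62 36 97 99]
  8. access 36: HIT. Next use of 36: step 9. Cache: [62 36 97 99]
  9. access 36: HIT. Next use of 36: step 10. Cache: [62 36 97 99]
  10. access 36: HIT. Next use of 36: step 11. Cache: [62 36 97 99]
  11. access 36: HIT. Next use of 36: step 13. Cache: [62 36 97 99]
  12. access 46: MISS. Cache: [62 36 97 99 46]
  13. access 36: HIT. Next use of 36: step 16. Cache: [62 36 97 99 46]
  14. access 46: HIT. Next use of 46: step 15. Cache: [62 36 97 99 46]
  15. access 46: HIT. Next use of 46: step 19. Cache: [62 36 97 99 46]
  16. access 36: HIT. Next use of 36: step 28. Cache: [62 36 97 99 46]
  17. access 97: HIT. Next use of 97: step 22. Cache: [62 36 97 99 46]
  18. access 62: HIT. Next use of 62: step 20. Cache: [62 36 97 99 46]
  19. access 46: HIT. Next use of 46: step 24. Cache: [62 36 97 99 46]
  20. access 62: HIT. Next use of 62: never. Cache: [62 36 97 99 46]
  21. access 99: HIT. Next use of 99: step 25. Cache: [62 36 97 99 46]
  22. access 97: HIT. Next use of 97: step 23. Cache: [62 36 97 99 46]
  23. access 97: HIT. Next use of 97: step 26. Cache: [62 36 97 99 46]
  24. access 46: HIT. Next use of 46: never. Cache: [62 36 97 99 46]
  25. access 99: HIT. Next use of 99: step 29. Cache: [62 36 97 99 46]
  26. access 97: HIT. Next use of 97: never. Cache: [62 36 97 99 46]
  27. access 10: MISS, evict 62 (next use: never). Cache: [36 97 99 46 10]
  28. access 36: HIT. Next use of 36: step 30. Cache: [36 97 99 46 10]
  29. access 99: HIT. Next use of 99: never. Cache: [36 97 99 46 10]
  30. access 36: HIT. Next use of 36: never. Cache: [36 97 99 46 10]
Total: 24 hits, 6 misses, 1 evictions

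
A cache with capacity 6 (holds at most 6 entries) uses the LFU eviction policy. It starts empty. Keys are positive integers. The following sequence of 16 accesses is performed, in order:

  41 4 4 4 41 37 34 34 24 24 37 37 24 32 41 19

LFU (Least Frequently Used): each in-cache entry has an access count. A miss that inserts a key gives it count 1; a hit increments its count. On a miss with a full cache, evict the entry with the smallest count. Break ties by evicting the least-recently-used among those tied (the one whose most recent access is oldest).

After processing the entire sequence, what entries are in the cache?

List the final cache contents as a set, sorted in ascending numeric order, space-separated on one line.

Answer: 4 19 24 34 37 41

Derivation:
LFU simulation (capacity=6):
  1. access 41: MISS. Cache: [41(c=1)]
  2. access 4: MISS. Cache: [41(c=1) 4(c=1)]
  3. access 4: HIT, count now 2. Cache: [41(c=1) 4(c=2)]
  4. access 4: HIT, count now 3. Cache: [41(c=1) 4(c=3)]
  5. access 41: HIT, count now 2. Cache: [41(c=2) 4(c=3)]
  6. access 37: MISS. Cache: [37(c=1) 41(c=2) 4(c=3)]
  7. access 34: MISS. Cache: [37(c=1) 34(c=1) 41(c=2) 4(c=3)]
  8. access 34: HIT, count now 2. Cache: [37(c=1) 41(c=2) 34(c=2) 4(c=3)]
  9. access 24: MISS. Cache: [37(c=1) 24(c=1) 41(c=2) 34(c=2) 4(c=3)]
  10. access 24: HIT, count now 2. Cache: [37(c=1) 41(c=2) 34(c=2) 24(c=2) 4(c=3)]
  11. access 37: HIT, count now 2. Cache: [41(c=2) 34(c=2) 24(c=2) 37(c=2) 4(c=3)]
  12. access 37: HIT, count now 3. Cache: [41(c=2) 34(c=2) 24(c=2) 4(c=3) 37(c=3)]
  13. access 24: HIT, count now 3. Cache: [41(c=2) 34(c=2) 4(c=3) 37(c=3) 24(c=3)]
  14. access 32: MISS. Cache: [32(c=1) 41(c=2) 34(c=2) 4(c=3) 37(c=3) 24(c=3)]
  15. access 41: HIT, count now 3. Cache: [32(c=1) 34(c=2) 4(c=3) 37(c=3) 24(c=3) 41(c=3)]
  16. access 19: MISS, evict 32(c=1). Cache: [19(c=1) 34(c=2) 4(c=3) 37(c=3) 24(c=3) 41(c=3)]
Total: 9 hits, 7 misses, 1 evictions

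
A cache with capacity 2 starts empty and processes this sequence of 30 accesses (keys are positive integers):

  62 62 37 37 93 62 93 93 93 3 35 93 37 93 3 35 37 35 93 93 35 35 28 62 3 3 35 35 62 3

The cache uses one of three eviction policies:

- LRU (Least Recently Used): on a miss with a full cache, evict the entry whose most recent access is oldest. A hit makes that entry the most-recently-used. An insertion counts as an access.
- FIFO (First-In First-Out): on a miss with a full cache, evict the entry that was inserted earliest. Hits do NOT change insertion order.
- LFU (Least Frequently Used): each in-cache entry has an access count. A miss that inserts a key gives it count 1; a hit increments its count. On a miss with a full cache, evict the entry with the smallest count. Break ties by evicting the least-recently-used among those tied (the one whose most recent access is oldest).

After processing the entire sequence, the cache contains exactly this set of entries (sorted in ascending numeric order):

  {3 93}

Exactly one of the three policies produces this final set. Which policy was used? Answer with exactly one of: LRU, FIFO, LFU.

Answer: LFU

Derivation:
Simulating under each policy and comparing final sets:
  LRU: final set = {3 62} -> differs
  FIFO: final set = {3 62} -> differs
  LFU: final set = {3 93} -> MATCHES target
Only LFU produces the target set.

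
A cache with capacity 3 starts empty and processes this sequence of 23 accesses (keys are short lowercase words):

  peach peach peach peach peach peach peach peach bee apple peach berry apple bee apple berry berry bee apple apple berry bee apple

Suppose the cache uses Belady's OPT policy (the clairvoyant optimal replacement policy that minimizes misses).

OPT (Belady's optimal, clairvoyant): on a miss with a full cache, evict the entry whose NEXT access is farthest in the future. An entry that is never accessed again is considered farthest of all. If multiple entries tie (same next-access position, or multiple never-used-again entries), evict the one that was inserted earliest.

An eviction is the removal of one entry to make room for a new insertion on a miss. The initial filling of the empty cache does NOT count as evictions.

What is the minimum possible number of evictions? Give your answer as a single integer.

OPT (Belady) simulation (capacity=3):
  1. access peach: MISS. Cache: [peach]
  2. access peach: HIT. Next use of peach: step 3. Cache: [peach]
  3. access peach: HIT. Next use of peach: step 4. Cache: [peach]
  4. access peach: HIT. Next use of peach: step 5. Cache: [peach]
  5. access peach: HIT. Next use of peach: step 6. Cache: [peach]
  6. access peach: HIT. Next use of peach: step 7. Cache: [peach]
  7. access peach: HIT. Next use of peach: step 8. Cache: [peach]
  8. access peach: HIT. Next use of peach: step 11. Cache: [peach]
  9. access bee: MISS. Cache: [peach bee]
  10. access apple: MISS. Cache: [peach bee apple]
  11. access peach: HIT. Next use of peach: never. Cache: [peach bee apple]
  12. access berry: MISS, evict peach (next use: never). Cache: [bee apple berry]
  13. access apple: HIT. Next use of apple: step 15. Cache: [bee apple berry]
  14. access bee: HIT. Next use of bee: step 18. Cache: [bee apple berry]
  15. access apple: HIT. Next use of apple: step 19. Cache: [bee apple berry]
  16. access berry: HIT. Next use of berry: step 17. Cache: [bee apple berry]
  17. access berry: HIT. Next use of berry: step 21. Cache: [bee apple berry]
  18. access bee: HIT. Next use of bee: step 22. Cache: [bee apple berry]
  19. access apple: HIT. Next use of apple: step 20. Cache: [bee apple berry]
  20. access apple: HIT. Next use of apple: step 23. Cache: [bee apple berry]
  21. access berry: HIT. Next use of berry: never. Cache: [bee apple berry]
  22. access bee: HIT. Next use of bee: never. Cache: [bee apple berry]
  23. access apple: HIT. Next use of apple: never. Cache: [bee apple berry]
Total: 19 hits, 4 misses, 1 evictions

Answer: 1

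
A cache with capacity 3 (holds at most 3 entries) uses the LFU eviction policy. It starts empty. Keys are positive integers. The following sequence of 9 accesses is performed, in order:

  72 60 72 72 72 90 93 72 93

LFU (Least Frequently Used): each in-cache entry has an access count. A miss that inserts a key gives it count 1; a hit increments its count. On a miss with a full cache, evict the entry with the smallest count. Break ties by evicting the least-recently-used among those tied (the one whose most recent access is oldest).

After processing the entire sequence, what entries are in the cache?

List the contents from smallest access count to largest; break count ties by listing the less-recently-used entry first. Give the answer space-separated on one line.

Answer: 90 93 72

Derivation:
LFU simulation (capacity=3):
  1. access 72: MISS. Cache: [72(c=1)]
  2. access 60: MISS. Cache: [72(c=1) 60(c=1)]
  3. access 72: HIT, count now 2. Cache: [60(c=1) 72(c=2)]
  4. access 72: HIT, count now 3. Cache: [60(c=1) 72(c=3)]
  5. access 72: HIT, count now 4. Cache: [60(c=1) 72(c=4)]
  6. access 90: MISS. Cache: [60(c=1) 90(c=1) 72(c=4)]
  7. access 93: MISS, evict 60(c=1). Cache: [90(c=1) 93(c=1) 72(c=4)]
  8. access 72: HIT, count now 5. Cache: [90(c=1) 93(c=1) 72(c=5)]
  9. access 93: HIT, count now 2. Cache: [90(c=1) 93(c=2) 72(c=5)]
Total: 5 hits, 4 misses, 1 evictions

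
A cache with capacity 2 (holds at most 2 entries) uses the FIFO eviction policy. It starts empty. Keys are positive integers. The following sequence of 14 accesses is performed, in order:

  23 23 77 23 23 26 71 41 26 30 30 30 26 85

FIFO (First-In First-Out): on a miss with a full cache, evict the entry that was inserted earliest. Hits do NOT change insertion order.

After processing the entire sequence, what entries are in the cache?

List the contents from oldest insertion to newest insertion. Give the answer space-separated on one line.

FIFO simulation (capacity=2):
  1. access 23: MISS. Cache (old->new): [23]
  2. access 23: HIT. Cache (old->new): [23]
  3. access 77: MISS. Cache (old->new): [23 77]
  4. access 23: HIT. Cache (old->new): [23 77]
  5. access 23: HIT. Cache (old->new): [23 77]
  6. access 26: MISS, evict 23. Cache (old->new): [77 26]
  7. access 71: MISS, evict 77. Cache (old->new): [26 71]
  8. access 41: MISS, evict 26. Cache (old->new): [71 41]
  9. access 26: MISS, evict 71. Cache (old->new): [41 26]
  10. access 30: MISS, evict 41. Cache (old->new): [26 30]
  11. access 30: HIT. Cache (old->new): [26 30]
  12. access 30: HIT. Cache (old->new): [26 30]
  13. access 26: HIT. Cache (old->new): [26 30]
  14. access 85: MISS, evict 26. Cache (old->new): [30 85]
Total: 6 hits, 8 misses, 6 evictions

Answer: 30 85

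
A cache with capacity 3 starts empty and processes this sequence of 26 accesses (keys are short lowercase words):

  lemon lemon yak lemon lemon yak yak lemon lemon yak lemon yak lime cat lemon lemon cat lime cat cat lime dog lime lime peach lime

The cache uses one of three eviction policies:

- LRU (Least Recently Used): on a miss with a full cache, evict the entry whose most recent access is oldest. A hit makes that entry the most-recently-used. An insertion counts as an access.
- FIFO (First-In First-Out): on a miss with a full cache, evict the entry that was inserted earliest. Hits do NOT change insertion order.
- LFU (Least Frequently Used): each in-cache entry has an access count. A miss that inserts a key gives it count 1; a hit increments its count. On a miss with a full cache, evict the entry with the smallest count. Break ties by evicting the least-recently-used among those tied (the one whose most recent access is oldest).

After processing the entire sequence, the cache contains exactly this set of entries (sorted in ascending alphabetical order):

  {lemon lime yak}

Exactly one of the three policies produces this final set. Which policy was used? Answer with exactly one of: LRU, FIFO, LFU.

Answer: LFU

Derivation:
Simulating under each policy and comparing final sets:
  LRU: final set = {dog lime peach} -> differs
  FIFO: final set = {dog lime peach} -> differs
  LFU: final set = {lemon lime yak} -> MATCHES target
Only LFU produces the target set.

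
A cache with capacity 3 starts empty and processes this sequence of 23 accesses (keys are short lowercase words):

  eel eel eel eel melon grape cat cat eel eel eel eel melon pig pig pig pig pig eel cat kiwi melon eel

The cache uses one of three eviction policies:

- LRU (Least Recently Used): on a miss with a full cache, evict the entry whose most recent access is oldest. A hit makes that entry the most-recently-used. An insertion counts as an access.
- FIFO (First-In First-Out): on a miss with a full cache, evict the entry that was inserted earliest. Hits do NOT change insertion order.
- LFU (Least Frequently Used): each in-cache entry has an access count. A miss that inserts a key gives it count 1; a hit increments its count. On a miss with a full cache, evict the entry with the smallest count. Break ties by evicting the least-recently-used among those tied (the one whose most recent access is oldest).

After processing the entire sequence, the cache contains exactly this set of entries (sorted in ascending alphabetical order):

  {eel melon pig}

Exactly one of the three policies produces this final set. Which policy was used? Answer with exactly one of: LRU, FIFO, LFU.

Simulating under each policy and comparing final sets:
  LRU: final set = {eel kiwi melon} -> differs
  FIFO: final set = {eel kiwi melon} -> differs
  LFU: final set = {eel melon pig} -> MATCHES target
Only LFU produces the target set.

Answer: LFU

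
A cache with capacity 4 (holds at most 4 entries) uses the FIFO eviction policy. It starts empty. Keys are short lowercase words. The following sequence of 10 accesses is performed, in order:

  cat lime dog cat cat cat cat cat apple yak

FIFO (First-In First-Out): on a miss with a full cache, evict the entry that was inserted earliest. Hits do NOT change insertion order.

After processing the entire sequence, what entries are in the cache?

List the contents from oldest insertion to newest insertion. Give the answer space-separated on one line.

FIFO simulation (capacity=4):
  1. access cat: MISS. Cache (old->new): [cat]
  2. access lime: MISS. Cache (old->new): [cat lime]
  3. access dog: MISS. Cache (old->new): [cat lime dog]
  4. access cat: HIT. Cache (old->new): [cat lime dog]
  5. access cat: HIT. Cache (old->new): [cat lime dog]
  6. access cat: HIT. Cache (old->new): [cat lime dog]
  7. access cat: HIT. Cache (old->new): [cat lime dog]
  8. access cat: HIT. Cache (old->new): [cat lime dog]
  9. access apple: MISS. Cache (old->new): [cat lime dog apple]
  10. access yak: MISS, evict cat. Cache (old->new): [lime dog apple yak]
Total: 5 hits, 5 misses, 1 evictions

Answer: lime dog apple yak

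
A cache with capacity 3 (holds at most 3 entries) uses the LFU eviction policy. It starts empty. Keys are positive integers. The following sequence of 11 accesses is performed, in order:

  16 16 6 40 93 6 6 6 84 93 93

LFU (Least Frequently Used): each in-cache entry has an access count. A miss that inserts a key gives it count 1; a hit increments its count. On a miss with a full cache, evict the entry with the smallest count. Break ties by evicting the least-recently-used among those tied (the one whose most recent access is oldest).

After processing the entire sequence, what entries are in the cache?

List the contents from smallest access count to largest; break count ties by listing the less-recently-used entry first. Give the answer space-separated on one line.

Answer: 16 93 6

Derivation:
LFU simulation (capacity=3):
  1. access 16: MISS. Cache: [16(c=1)]
  2. access 16: HIT, count now 2. Cache: [16(c=2)]
  3. access 6: MISS. Cache: [6(c=1) 16(c=2)]
  4. access 40: MISS. Cache: [6(c=1) 40(c=1) 16(c=2)]
  5. access 93: MISS, evict 6(c=1). Cache: [40(c=1) 93(c=1) 16(c=2)]
  6. access 6: MISS, evict 40(c=1). Cache: [93(c=1) 6(c=1) 16(c=2)]
  7. access 6: HIT, count now 2. Cache: [93(c=1) 16(c=2) 6(c=2)]
  8. access 6: HIT, count now 3. Cache: [93(c=1) 16(c=2) 6(c=3)]
  9. access 84: MISS, evict 93(c=1). Cache: [84(c=1) 16(c=2) 6(c=3)]
  10. access 93: MISS, evict 84(c=1). Cache: [93(c=1) 16(c=2) 6(c=3)]
  11. access 93: HIT, count now 2. Cache: [16(c=2) 93(c=2) 6(c=3)]
Total: 4 hits, 7 misses, 4 evictions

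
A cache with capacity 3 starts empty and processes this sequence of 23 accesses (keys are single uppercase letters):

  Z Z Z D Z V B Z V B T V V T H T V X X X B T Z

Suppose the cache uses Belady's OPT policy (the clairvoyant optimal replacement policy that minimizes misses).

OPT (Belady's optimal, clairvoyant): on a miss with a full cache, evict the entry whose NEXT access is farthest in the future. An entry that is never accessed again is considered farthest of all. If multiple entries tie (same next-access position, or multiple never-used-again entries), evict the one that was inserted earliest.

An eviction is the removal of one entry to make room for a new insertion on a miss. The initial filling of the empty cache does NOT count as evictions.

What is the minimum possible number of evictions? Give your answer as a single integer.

Answer: 6

Derivation:
OPT (Belady) simulation (capacity=3):
  1. access Z: MISS. Cache: [Z]
  2. access Z: HIT. Next use of Z: step 3. Cache: [Z]
  3. access Z: HIT. Next use of Z: step 5. Cache: [Z]
  4. access D: MISS. Cache: [Z D]
  5. access Z: HIT. Next use of Z: step 8. Cache: [Z D]
  6. access V: MISS. Cache: [Z D V]
  7. access B: MISS, evict D (next use: never). Cache: [Z V B]
  8. access Z: HIT. Next use of Z: step 23. Cache: [Z V B]
  9. access V: HIT. Next use of V: step 12. Cache: [Z V B]
  10. access B: HIT. Next use of B: step 21. Cache: [Z V B]
  11. access T: MISS, evict Z (next use: step 23). Cache: [V B T]
  12. access V: HIT. Next use of V: step 13. Cache: [V B T]
  13. access V: HIT. Next use of V: step 17. Cache: [V B T]
  14. access T: HIT. Next use of T: step 16. Cache: [V B T]
  15. access H: MISS, evict B (next use: step 21). Cache: [V T H]
  16. access T: HIT. Next use of T: step 22. Cache: [V T H]
  17. access V: HIT. Next use of V: never. Cache: [V T H]
  18. access X: MISS, evict V (next use: never). Cache: [T H X]
  19. access X: HIT. Next use of X: step 20. Cache: [T H X]
  20. access X: HIT. Next use of X: never. Cache: [T H X]
  21. access B: MISS, evict H (next use: never). Cache: [T X B]
  22. access T: HIT. Next use of T: never. Cache: [T X B]
  23. access Z: MISS, evict T (next use: never). Cache: [X B Z]
Total: 14 hits, 9 misses, 6 evictions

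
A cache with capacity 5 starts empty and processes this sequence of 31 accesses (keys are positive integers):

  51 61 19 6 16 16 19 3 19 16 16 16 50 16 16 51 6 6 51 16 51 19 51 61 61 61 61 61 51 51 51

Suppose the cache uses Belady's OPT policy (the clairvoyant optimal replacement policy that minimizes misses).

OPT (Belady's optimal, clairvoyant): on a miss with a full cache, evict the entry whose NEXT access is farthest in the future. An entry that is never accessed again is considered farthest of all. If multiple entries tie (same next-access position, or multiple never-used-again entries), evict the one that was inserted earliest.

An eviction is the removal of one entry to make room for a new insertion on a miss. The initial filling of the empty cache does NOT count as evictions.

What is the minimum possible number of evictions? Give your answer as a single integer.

Answer: 3

Derivation:
OPT (Belady) simulation (capacity=5):
  1. access 51: MISS. Cache: [51]
  2. access 61: MISS. Cache: [51 61]
  3. access 19: MISS. Cache: [51 61 19]
  4. access 6: MISS. Cache: [51 61 19 6]
  5. access 16: MISS. Cache: [51 61 19 6 16]
  6. access 16: HIT. Next use of 16: step 10. Cache: [51 61 19 6 16]
  7. access 19: HIT. Next use of 19: step 9. Cache: [51 61 19 6 16]
  8. access 3: MISS, evict 61 (next use: step 24). Cache: [51 19 6 16 3]
  9. access 19: HIT. Next use of 19: step 22. Cache: [51 19 6 16 3]
  10. access 16: HIT. Next use of 16: step 11. Cache: [51 19 6 16 3]
  11. access 16: HIT. Next use of 16: step 12. Cache: [51 19 6 16 3]
  12. access 16: HIT. Next use of 16: step 14. Cache: [51 19 6 16 3]
  13. access 50: MISS, evict 3 (next use: never). Cache: [51 19 6 16 50]
  14. access 16: HIT. Next use of 16: step 15. Cache: [51 19 6 16 50]
  15. access 16: HIT. Next use of 16: step 20. Cache: [51 19 6 16 50]
  16. access 51: HIT. Next use of 51: step 19. Cache: [51 19 6 16 50]
  17. access 6: HIT. Next use of 6: step 18. Cache: [51 19 6 16 50]
  18. access 6: HIT. Next use of 6: never. Cache: [51 19 6 16 50]
  19. access 51: HIT. Next use of 51: step 21. Cache: [51 19 6 16 50]
  20. access 16: HIT. Next use of 16: never. Cache: [51 19 6 16 50]
  21. access 51: HIT. Next use of 51: step 23. Cache: [51 19 6 16 50]
  22. access 19: HIT. Next use of 19: never. Cache: [51 19 6 16 50]
  23. access 51: HIT. Next use of 51: step 29. Cache: [51 19 6 16 50]
  24. access 61: MISS, evict 19 (next use: never). Cache: [51 6 16 50 61]
  25. access 61: HIT. Next use of 61: step 26. Cache: [51 6 16 50 61]
  26. access 61: HIT. Next use of 61: step 27. Cache: [51 6 16 50 61]
  27. access 61: HIT. Next use of 61: step 28. Cache: [51 6 16 50 61]
  28. access 61: HIT. Next use of 61: never. Cache: [51 6 16 50 61]
  29. access 51: HIT. Next use of 51: step 30. Cache: [51 6 16 50 61]
  30. access 51: HIT. Next use of 51: step 31. Cache: [51 6 16 50 61]
  31. access 51: HIT. Next use of 51: never. Cache: [51 6 16 50 61]
Total: 23 hits, 8 misses, 3 evictions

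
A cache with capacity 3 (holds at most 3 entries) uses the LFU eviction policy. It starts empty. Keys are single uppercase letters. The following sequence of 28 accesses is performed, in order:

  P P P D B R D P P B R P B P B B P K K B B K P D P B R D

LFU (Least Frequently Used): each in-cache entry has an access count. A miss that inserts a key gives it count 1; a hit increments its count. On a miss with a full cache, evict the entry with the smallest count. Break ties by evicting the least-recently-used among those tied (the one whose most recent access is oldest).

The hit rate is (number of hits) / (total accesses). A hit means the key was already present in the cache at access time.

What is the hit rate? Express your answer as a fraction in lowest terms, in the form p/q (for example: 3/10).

LFU simulation (capacity=3):
  1. access P: MISS. Cache: [P(c=1)]
  2. access P: HIT, count now 2. Cache: [P(c=2)]
  3. access P: HIT, count now 3. Cache: [P(c=3)]
  4. access D: MISS. Cache: [D(c=1) P(c=3)]
  5. access B: MISS. Cache: [D(c=1) B(c=1) P(c=3)]
  6. access R: MISS, evict D(c=1). Cache: [B(c=1) R(c=1) P(c=3)]
  7. access D: MISS, evict B(c=1). Cache: [R(c=1) D(c=1) P(c=3)]
  8. access P: HIT, count now 4. Cache: [R(c=1) D(c=1) P(c=4)]
  9. access P: HIT, count now 5. Cache: [R(c=1) D(c=1) P(c=5)]
  10. access B: MISS, evict R(c=1). Cache: [D(c=1) B(c=1) P(c=5)]
  11. access R: MISS, evict D(c=1). Cache: [B(c=1) R(c=1) P(c=5)]
  12. access P: HIT, count now 6. Cache: [B(c=1) R(c=1) P(c=6)]
  13. access B: HIT, count now 2. Cache: [R(c=1) B(c=2) P(c=6)]
  14. access P: HIT, count now 7. Cache: [R(c=1) B(c=2) P(c=7)]
  15. access B: HIT, count now 3. Cache: [R(c=1) B(c=3) P(c=7)]
  16. access B: HIT, count now 4. Cache: [R(c=1) B(c=4) P(c=7)]
  17. access P: HIT, count now 8. Cache: [R(c=1) B(c=4) P(c=8)]
  18. access K: MISS, evict R(c=1). Cache: [K(c=1) B(c=4) P(c=8)]
  19. access K: HIT, count now 2. Cache: [K(c=2) B(c=4) P(c=8)]
  20. access B: HIT, count now 5. Cache: [K(c=2) B(c=5) P(c=8)]
  21. access B: HIT, count now 6. Cache: [K(c=2) B(c=6) P(c=8)]
  22. access K: HIT, count now 3. Cache: [K(c=3) B(c=6) P(c=8)]
  23. access P: HIT, count now 9. Cache: [K(c=3) B(c=6) P(c=9)]
  24. access D: MISS, evict K(c=3). Cache: [D(c=1) B(c=6) P(c=9)]
  25. access P: HIT, count now 10. Cache: [D(c=1) B(c=6) P(c=10)]
  26. access B: HIT, count now 7. Cache: [D(c=1) B(c=7) P(c=10)]
  27. access R: MISS, evict D(c=1). Cache: [R(c=1) B(c=7) P(c=10)]
  28. access D: MISS, evict R(c=1). Cache: [D(c=1) B(c=7) P(c=10)]
Total: 17 hits, 11 misses, 8 evictions

Hit rate = 17/28

Answer: 17/28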